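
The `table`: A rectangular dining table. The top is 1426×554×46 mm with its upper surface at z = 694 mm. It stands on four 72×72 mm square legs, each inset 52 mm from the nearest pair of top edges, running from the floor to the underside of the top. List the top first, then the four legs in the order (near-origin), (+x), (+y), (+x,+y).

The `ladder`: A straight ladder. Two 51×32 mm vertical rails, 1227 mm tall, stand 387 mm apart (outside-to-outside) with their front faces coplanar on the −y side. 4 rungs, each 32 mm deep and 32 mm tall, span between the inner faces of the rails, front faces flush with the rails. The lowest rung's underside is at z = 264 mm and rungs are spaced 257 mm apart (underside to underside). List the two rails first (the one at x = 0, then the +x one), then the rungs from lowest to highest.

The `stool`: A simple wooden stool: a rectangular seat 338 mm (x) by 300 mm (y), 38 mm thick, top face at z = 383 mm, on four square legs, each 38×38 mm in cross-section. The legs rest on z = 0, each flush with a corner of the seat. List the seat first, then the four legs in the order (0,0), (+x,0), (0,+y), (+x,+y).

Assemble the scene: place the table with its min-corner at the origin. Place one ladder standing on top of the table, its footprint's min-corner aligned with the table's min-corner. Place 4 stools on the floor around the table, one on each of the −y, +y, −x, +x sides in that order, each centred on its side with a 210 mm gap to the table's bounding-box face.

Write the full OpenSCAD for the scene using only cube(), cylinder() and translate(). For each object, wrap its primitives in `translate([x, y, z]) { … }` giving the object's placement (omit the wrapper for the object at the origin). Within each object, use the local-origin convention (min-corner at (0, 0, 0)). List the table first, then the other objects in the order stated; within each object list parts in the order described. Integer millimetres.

translate([0, 0, 648]) cube([1426, 554, 46]);
translate([52, 52, 0]) cube([72, 72, 648]);
translate([1302, 52, 0]) cube([72, 72, 648]);
translate([52, 430, 0]) cube([72, 72, 648]);
translate([1302, 430, 0]) cube([72, 72, 648]);
translate([0, 0, 694]) {
  cube([51, 32, 1227]);
  translate([336, 0, 0]) cube([51, 32, 1227]);
  translate([51, 0, 264]) cube([285, 32, 32]);
  translate([51, 0, 521]) cube([285, 32, 32]);
  translate([51, 0, 778]) cube([285, 32, 32]);
  translate([51, 0, 1035]) cube([285, 32, 32]);
}
translate([544, -510, 0]) {
  translate([0, 0, 345]) cube([338, 300, 38]);
  cube([38, 38, 345]);
  translate([300, 0, 0]) cube([38, 38, 345]);
  translate([0, 262, 0]) cube([38, 38, 345]);
  translate([300, 262, 0]) cube([38, 38, 345]);
}
translate([544, 764, 0]) {
  translate([0, 0, 345]) cube([338, 300, 38]);
  cube([38, 38, 345]);
  translate([300, 0, 0]) cube([38, 38, 345]);
  translate([0, 262, 0]) cube([38, 38, 345]);
  translate([300, 262, 0]) cube([38, 38, 345]);
}
translate([-548, 127, 0]) {
  translate([0, 0, 345]) cube([338, 300, 38]);
  cube([38, 38, 345]);
  translate([300, 0, 0]) cube([38, 38, 345]);
  translate([0, 262, 0]) cube([38, 38, 345]);
  translate([300, 262, 0]) cube([38, 38, 345]);
}
translate([1636, 127, 0]) {
  translate([0, 0, 345]) cube([338, 300, 38]);
  cube([38, 38, 345]);
  translate([300, 0, 0]) cube([38, 38, 345]);
  translate([0, 262, 0]) cube([38, 38, 345]);
  translate([300, 262, 0]) cube([38, 38, 345]);
}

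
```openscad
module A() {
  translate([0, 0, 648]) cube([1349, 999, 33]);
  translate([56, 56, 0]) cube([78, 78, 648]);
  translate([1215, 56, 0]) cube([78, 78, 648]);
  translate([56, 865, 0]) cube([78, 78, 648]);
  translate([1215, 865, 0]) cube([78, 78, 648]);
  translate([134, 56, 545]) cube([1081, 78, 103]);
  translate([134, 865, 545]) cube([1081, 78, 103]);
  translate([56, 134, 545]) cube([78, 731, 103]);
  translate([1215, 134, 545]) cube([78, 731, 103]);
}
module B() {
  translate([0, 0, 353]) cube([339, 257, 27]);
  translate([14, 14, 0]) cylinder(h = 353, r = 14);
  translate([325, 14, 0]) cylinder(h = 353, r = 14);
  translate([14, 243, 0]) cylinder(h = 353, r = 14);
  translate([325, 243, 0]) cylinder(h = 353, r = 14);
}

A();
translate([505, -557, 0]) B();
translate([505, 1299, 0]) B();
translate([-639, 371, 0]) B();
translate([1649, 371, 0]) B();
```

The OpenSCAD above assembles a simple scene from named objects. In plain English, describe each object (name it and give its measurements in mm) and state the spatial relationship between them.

A is a table: top 1349 mm (x) × 999 mm (y), 33 mm thick, upper face at z = 681 mm, on four 78×78 mm square legs, each inset 56 mm from the nearest pair of top edges, running from z = 0 to the bottom of the top. Four apron rails, 78 mm thick and 103 mm tall, run between adjacent legs with their top edges flush with the underside of the top and their outer faces flush with the legs' outer faces.

B is a four-legged stool. The seat is a 339×257×27 mm slab whose top surface is at z = 380 mm; four round legs, each 28 mm in diameter, run from the floor (z = 0) to the underside of the seat, each leg's axis is inset half a diameter from the nearest pair of seat edges (so the leg's bounding box is flush with the corner).

Four stools sit around the table at the −y, +y, −x, +x sides.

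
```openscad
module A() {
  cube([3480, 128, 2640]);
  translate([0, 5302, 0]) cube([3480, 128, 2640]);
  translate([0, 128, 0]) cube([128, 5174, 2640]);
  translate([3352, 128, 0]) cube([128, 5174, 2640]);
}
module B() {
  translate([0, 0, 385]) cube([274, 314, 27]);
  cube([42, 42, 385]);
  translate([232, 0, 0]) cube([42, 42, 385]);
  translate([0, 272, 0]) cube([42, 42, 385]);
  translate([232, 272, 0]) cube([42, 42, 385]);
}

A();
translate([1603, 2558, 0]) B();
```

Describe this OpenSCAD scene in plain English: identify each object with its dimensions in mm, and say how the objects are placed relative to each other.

A is a box-shaped house frame (walls only): outside footprint 3480×5430 mm, wall height 2640 mm, wall thickness 128 mm. The two y-facing walls run the full x-width; the two x-facing walls fit between the inner faces of the y-facing walls.

B is a four-legged stool. The seat is 274×314 mm, 27 mm thick, top at z = 412 mm. It stands on four square legs, each 42×42 mm in cross-section, from z = 0 to the seat underside, each flush with a corner of the seat.

The stool sits inside the house frame, centred.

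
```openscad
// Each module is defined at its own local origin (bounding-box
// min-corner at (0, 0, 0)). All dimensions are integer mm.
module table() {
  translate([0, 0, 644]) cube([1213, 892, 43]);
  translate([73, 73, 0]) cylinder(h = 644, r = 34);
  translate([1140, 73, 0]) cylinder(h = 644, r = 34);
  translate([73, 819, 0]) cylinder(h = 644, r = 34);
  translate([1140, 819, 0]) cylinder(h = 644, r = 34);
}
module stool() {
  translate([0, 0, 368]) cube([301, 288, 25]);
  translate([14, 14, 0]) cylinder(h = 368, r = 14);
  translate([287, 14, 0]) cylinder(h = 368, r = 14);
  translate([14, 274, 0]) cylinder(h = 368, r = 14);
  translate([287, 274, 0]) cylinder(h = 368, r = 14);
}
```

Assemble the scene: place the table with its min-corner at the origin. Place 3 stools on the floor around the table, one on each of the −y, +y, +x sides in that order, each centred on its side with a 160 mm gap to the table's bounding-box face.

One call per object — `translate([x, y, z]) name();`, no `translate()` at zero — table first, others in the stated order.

table();
translate([456, -448, 0]) stool();
translate([456, 1052, 0]) stool();
translate([1373, 302, 0]) stool();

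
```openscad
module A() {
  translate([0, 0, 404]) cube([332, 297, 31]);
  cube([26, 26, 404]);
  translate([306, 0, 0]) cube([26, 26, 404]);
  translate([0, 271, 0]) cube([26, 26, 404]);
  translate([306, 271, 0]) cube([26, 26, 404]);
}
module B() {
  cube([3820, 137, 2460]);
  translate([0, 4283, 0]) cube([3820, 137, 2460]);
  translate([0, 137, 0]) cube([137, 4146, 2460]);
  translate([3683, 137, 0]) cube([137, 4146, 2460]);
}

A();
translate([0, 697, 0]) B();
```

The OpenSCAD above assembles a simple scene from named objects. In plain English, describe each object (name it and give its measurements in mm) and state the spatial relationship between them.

A is a four-legged stool. The seat is a 332×297×31 mm slab whose top surface is at z = 435 mm; four square legs, each 26×26 mm in cross-section, run from the floor (z = 0) to the underside of the seat, each flush with a corner of the seat.

B is a box-shaped house frame (walls only): outside footprint 3820×4420 mm, wall height 2460 mm, wall thickness 137 mm. The two y-facing walls run the full x-width; the two x-facing walls fit between the inner faces of the y-facing walls.

The house frame is on the floor beside the stool on its +y side.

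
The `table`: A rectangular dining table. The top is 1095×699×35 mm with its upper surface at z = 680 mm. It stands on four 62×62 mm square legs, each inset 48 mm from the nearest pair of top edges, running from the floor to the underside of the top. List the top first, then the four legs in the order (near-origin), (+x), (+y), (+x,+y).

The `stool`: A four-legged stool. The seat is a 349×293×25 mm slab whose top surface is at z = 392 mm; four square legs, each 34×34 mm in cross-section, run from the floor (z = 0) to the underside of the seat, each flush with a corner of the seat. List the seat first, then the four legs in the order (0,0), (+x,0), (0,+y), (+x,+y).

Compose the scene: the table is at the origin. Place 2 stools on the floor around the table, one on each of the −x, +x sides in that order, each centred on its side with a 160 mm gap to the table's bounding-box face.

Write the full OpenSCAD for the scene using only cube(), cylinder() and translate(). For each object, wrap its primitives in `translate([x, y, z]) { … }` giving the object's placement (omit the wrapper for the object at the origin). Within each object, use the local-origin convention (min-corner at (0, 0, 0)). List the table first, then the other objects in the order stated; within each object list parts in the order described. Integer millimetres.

translate([0, 0, 645]) cube([1095, 699, 35]);
translate([48, 48, 0]) cube([62, 62, 645]);
translate([985, 48, 0]) cube([62, 62, 645]);
translate([48, 589, 0]) cube([62, 62, 645]);
translate([985, 589, 0]) cube([62, 62, 645]);
translate([-509, 203, 0]) {
  translate([0, 0, 367]) cube([349, 293, 25]);
  cube([34, 34, 367]);
  translate([315, 0, 0]) cube([34, 34, 367]);
  translate([0, 259, 0]) cube([34, 34, 367]);
  translate([315, 259, 0]) cube([34, 34, 367]);
}
translate([1255, 203, 0]) {
  translate([0, 0, 367]) cube([349, 293, 25]);
  cube([34, 34, 367]);
  translate([315, 0, 0]) cube([34, 34, 367]);
  translate([0, 259, 0]) cube([34, 34, 367]);
  translate([315, 259, 0]) cube([34, 34, 367]);
}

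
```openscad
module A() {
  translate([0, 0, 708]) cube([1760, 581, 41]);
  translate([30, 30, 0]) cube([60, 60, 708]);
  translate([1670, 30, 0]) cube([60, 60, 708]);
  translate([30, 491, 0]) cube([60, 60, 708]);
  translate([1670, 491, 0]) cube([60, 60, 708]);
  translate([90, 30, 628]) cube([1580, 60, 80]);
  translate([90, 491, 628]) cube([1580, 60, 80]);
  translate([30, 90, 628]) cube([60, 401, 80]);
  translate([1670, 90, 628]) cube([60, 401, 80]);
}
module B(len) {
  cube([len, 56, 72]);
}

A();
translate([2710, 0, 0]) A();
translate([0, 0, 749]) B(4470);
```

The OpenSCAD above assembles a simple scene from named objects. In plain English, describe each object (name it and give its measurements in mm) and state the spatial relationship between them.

A is a table: top 1760 mm (x) × 581 mm (y), 41 mm thick, upper face at z = 749 mm, on four 60×60 mm square legs, each inset 30 mm from the nearest pair of top edges, running from z = 0 to the bottom of the top. Four apron rails, 60 mm thick and 80 mm tall, run between adjacent legs with their top edges flush with the underside of the top and their outer faces flush with the legs' outer faces.

B is a rectangular beam 4470 mm long (x), 56 mm deep (y), 72 mm thick (z).

The beam spans the tops of two tables placed 950 mm apart, resting at z = 749 mm.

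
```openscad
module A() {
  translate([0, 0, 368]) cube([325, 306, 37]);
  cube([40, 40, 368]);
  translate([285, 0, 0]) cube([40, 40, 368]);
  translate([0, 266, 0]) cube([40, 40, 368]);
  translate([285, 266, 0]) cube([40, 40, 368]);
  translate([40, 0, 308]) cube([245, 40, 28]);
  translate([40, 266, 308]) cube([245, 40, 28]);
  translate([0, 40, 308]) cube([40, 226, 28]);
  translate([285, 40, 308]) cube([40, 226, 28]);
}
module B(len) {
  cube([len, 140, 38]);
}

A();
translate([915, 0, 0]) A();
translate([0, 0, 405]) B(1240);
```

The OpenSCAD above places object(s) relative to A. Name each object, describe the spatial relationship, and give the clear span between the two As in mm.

Second stool starts at x = 915; first ends at x = 325; clear span = 915 − 325 = 590 mm.

A is a stool. B is a beam. A beam spans the tops of two stools. The clear span between the two stools is 590 mm.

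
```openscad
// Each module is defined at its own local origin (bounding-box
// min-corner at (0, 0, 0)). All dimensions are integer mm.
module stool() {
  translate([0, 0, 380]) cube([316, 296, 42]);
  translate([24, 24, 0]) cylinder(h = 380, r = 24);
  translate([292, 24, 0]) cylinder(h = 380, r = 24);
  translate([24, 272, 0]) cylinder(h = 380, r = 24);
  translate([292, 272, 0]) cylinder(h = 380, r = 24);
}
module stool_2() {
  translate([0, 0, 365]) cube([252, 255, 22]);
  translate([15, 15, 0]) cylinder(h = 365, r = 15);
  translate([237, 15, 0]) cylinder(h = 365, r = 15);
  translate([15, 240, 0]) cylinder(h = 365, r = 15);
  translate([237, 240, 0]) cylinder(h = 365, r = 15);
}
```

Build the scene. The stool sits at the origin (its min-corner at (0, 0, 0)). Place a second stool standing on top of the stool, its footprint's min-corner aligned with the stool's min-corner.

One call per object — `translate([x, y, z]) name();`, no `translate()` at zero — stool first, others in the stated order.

stool();
translate([0, 0, 422]) stool_2();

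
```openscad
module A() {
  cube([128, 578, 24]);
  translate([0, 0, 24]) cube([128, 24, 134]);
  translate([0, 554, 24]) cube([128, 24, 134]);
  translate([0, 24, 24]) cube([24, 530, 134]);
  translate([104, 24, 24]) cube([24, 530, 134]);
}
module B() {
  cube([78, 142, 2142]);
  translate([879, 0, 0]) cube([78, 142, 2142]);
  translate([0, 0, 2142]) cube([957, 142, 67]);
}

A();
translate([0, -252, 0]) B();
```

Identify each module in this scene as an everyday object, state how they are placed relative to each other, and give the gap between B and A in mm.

A is an open box. B is a door frame. The door frame is on the floor beside the open box on its −y side. The gap between the door frame and the open box is 110 mm.

The door frame's nearest face is 110 mm from the open box's −y face.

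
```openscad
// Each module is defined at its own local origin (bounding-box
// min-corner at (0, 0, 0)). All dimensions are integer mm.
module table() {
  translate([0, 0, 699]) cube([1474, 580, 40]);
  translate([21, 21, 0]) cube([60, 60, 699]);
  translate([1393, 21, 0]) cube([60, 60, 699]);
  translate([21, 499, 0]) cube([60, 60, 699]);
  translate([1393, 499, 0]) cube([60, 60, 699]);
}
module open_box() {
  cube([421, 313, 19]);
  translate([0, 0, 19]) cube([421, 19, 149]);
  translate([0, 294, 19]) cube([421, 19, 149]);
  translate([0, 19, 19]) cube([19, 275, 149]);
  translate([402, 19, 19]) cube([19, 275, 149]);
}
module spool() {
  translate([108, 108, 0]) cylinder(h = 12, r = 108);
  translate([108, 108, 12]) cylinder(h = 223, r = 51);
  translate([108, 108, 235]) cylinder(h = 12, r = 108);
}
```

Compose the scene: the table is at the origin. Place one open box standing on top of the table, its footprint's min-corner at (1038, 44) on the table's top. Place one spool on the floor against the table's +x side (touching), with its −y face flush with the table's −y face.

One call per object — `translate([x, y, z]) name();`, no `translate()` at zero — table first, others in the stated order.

table();
translate([1038, 44, 739]) open_box();
translate([1474, 0, 0]) spool();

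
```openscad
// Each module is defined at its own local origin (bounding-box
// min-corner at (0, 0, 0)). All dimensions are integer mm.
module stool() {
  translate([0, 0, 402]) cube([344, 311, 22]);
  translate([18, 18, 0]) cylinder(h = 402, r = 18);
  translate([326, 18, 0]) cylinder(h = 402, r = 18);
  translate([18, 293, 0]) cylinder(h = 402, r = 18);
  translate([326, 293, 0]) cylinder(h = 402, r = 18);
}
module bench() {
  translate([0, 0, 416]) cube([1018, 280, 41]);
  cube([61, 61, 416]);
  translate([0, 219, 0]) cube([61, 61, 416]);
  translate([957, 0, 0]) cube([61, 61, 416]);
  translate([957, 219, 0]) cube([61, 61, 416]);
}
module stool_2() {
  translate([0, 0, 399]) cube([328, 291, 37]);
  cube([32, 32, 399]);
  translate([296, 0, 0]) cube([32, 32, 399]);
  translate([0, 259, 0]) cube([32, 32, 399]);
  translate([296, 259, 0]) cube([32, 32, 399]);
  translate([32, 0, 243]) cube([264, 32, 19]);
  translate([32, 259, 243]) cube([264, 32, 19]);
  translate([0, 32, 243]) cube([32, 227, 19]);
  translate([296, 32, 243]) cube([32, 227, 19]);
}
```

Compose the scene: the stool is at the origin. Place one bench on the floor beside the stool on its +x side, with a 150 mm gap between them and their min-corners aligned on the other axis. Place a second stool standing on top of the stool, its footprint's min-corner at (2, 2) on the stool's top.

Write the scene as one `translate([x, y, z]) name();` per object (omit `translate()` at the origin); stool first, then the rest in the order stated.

stool();
translate([494, 0, 0]) bench();
translate([2, 2, 424]) stool_2();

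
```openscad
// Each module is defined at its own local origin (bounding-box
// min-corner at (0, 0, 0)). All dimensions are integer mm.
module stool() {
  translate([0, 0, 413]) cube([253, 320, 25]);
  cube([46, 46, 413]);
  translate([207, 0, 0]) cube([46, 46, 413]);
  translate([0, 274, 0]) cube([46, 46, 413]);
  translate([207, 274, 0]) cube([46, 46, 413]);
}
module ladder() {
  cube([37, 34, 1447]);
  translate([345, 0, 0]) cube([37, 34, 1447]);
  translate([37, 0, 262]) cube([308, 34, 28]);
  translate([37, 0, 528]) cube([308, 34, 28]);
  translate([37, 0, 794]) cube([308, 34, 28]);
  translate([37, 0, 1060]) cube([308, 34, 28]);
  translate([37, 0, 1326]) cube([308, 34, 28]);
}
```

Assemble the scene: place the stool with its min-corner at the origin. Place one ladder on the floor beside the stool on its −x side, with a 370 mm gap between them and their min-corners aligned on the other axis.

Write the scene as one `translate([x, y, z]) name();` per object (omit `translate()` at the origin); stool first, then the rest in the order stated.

stool();
translate([-752, 0, 0]) ladder();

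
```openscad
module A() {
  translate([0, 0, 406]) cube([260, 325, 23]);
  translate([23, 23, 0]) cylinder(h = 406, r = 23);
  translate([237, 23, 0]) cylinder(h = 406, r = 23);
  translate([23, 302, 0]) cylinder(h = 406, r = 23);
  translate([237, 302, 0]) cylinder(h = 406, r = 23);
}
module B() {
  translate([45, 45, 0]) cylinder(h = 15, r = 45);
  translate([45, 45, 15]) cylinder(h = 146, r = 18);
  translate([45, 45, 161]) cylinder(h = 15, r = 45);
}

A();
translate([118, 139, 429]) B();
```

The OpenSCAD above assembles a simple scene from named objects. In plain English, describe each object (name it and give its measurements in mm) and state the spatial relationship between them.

A is a four-legged stool. The seat is 260×325 mm, 23 mm thick, top at z = 429 mm. It stands on four round legs, each 46 mm in diameter, from z = 0 to the seat underside, each leg's axis is inset half a diameter from the nearest pair of seat edges (so the leg's bounding box is flush with the corner).

B is a spool: two coaxial disc flanges of radius 45 mm and thickness 15 mm, joined by a core cylinder of radius 18 mm and height 146 mm. The lower flange rests on z = 0 and the three cylinders share a vertical axis.

The spool is on top of the stool.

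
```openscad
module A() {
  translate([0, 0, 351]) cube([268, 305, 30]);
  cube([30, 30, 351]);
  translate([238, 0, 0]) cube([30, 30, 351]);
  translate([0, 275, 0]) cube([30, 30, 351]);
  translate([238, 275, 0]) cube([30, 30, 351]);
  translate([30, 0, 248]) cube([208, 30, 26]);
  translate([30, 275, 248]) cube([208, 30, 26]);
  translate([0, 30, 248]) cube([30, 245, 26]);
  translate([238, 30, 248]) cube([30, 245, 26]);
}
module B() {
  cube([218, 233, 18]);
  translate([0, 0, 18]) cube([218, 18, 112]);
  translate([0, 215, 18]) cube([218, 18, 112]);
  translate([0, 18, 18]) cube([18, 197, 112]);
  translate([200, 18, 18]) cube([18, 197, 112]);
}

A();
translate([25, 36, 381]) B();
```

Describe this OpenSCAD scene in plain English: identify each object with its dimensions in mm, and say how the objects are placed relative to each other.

A is a four-legged stool. The seat is 268×305 mm, 30 mm thick, top at z = 381 mm. It stands on four square legs, each 30×30 mm in cross-section, from z = 0 to the seat underside, each flush with a corner of the seat. Four stretchers, 30 mm wide and 26 mm tall, connect adjacent legs with their undersides at z = 248 mm, each running between the inner faces of the legs it joins and aligned with the legs' outer faces on the other axis.

B is an open-topped rectangular box: outside dimensions 218×233×130 mm, with a uniform wall and base thickness of 18 mm. The base is a full 218×233 slab on the floor; four walls sit on top of the base. The front and back walls (the −y and +y sides) span the full width; the two side walls fit between them.

The open box is on top of the stool, centred.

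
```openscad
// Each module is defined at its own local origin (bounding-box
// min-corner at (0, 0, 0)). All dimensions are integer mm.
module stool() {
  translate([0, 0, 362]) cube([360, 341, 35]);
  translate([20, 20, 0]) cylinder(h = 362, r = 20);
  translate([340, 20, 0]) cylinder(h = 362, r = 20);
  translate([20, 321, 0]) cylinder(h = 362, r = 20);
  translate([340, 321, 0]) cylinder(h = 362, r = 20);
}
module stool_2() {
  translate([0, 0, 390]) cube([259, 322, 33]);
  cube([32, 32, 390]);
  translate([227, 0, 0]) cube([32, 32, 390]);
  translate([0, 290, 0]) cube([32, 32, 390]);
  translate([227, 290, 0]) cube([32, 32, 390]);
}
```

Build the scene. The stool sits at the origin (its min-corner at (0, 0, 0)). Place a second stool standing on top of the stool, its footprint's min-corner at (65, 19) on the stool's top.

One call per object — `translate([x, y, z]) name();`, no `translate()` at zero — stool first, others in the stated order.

stool();
translate([65, 19, 397]) stool_2();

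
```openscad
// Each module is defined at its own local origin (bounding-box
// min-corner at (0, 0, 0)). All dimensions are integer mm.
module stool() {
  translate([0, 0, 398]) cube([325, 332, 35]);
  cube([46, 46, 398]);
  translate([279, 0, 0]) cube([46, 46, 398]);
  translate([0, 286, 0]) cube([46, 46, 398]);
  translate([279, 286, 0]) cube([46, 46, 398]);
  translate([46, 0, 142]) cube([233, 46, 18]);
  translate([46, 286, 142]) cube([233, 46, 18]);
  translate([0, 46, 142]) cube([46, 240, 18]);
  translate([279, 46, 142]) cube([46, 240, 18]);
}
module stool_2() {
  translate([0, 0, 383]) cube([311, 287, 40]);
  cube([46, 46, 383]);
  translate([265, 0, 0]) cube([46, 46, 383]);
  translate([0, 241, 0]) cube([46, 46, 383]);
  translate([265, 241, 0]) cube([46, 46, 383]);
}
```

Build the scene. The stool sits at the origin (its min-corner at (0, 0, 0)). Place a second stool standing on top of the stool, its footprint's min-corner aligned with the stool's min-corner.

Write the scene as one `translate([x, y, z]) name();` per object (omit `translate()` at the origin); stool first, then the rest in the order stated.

stool();
translate([0, 0, 433]) stool_2();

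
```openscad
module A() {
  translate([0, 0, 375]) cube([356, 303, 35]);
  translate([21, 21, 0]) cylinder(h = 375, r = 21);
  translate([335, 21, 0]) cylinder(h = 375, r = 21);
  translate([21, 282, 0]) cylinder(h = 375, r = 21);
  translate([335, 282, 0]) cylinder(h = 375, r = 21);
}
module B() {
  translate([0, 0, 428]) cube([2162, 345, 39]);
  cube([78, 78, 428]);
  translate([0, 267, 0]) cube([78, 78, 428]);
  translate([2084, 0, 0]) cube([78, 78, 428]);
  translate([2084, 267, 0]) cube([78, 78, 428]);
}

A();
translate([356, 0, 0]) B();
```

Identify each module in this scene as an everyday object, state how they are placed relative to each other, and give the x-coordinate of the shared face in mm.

The stool's +x face and the bench's −x face are both at x = 356 mm.

A is a stool. B is a bench. The bench is against the stool's +x side, with their −y faces flush. The x-coordinate of the shared face is 356 mm.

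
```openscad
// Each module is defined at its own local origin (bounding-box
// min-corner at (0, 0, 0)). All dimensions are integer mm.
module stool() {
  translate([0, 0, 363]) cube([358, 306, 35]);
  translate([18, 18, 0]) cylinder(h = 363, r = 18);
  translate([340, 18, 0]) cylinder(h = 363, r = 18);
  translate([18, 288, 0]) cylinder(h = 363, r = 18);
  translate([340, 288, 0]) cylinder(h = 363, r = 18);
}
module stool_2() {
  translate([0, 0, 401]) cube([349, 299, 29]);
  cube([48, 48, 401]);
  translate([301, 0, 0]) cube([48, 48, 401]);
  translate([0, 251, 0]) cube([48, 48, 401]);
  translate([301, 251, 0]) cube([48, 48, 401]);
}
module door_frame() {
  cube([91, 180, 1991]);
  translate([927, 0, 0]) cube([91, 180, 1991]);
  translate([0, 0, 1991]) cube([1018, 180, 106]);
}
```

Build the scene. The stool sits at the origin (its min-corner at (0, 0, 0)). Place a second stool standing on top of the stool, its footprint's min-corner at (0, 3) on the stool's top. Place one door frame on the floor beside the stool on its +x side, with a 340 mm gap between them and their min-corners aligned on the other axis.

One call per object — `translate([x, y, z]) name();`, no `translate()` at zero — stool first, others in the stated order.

stool();
translate([0, 3, 398]) stool_2();
translate([698, 0, 0]) door_frame();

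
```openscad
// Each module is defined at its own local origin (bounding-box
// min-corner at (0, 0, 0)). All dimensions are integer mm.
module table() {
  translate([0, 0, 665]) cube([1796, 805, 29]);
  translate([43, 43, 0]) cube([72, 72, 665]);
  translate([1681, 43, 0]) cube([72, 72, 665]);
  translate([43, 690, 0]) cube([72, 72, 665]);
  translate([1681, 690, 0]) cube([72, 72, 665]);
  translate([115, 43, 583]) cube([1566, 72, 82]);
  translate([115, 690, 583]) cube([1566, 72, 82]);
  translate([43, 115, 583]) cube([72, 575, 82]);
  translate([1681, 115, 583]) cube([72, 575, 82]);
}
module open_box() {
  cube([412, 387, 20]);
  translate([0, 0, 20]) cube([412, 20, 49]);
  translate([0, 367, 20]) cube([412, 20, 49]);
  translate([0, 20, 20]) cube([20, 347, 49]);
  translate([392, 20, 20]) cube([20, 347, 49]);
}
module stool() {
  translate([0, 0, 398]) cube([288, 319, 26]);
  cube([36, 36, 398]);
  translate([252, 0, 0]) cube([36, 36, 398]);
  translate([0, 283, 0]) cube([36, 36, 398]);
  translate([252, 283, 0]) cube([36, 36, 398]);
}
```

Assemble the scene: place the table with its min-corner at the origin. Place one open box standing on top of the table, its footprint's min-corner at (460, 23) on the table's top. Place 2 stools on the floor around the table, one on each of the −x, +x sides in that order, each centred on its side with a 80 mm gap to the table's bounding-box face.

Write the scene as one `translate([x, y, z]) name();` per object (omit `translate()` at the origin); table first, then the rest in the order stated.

table();
translate([460, 23, 694]) open_box();
translate([-368, 243, 0]) stool();
translate([1876, 243, 0]) stool();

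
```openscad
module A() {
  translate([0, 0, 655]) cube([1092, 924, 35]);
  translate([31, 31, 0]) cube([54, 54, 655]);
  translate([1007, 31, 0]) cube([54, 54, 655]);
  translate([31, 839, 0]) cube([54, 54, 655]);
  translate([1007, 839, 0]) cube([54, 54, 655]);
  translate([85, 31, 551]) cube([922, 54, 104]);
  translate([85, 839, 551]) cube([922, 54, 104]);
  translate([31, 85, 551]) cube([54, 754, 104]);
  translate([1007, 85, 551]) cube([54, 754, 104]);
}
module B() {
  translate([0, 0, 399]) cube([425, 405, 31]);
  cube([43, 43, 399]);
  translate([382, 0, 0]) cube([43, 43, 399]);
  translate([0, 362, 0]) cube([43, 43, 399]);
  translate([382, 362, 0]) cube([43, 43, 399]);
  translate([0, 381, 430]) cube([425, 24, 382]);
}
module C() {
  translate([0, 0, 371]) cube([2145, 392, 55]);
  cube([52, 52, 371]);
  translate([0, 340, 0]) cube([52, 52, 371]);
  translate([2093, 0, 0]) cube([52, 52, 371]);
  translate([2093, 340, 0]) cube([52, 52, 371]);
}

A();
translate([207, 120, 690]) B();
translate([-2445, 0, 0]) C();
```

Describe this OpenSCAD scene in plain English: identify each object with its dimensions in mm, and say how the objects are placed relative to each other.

A is a rectangular dining table. The top is 1092×924×35 mm with its upper surface at z = 690 mm. It stands on four 54×54 mm square legs, each inset 31 mm from the nearest pair of top edges, running from the floor to the underside of the top. Four apron rails, 54 mm thick and 104 mm tall, run between adjacent legs with their top edges flush with the underside of the top and their outer faces flush with the legs' outer faces.

B is a chair. The seat is a 425×405×31 mm slab with its top at z = 430 mm, on four 43×43 mm corner legs (flush with the seat edges, standing on z = 0). A flat backrest 24 mm thick, 382 mm tall, spans the full seat width and rises from the seat top along its +y edge, rear face flush with the rear of the seat.

C is a long wooden bench with a 2145 mm (x) × 392 mm (y) seat, 55 mm thick, its top surface 426 mm above the floor. Four 52 mm square legs at the seat corners, flush with the edges, run from z = 0 to the seat underside.

The chair is on top of the table. The bench is on the floor beside the table on its −x side.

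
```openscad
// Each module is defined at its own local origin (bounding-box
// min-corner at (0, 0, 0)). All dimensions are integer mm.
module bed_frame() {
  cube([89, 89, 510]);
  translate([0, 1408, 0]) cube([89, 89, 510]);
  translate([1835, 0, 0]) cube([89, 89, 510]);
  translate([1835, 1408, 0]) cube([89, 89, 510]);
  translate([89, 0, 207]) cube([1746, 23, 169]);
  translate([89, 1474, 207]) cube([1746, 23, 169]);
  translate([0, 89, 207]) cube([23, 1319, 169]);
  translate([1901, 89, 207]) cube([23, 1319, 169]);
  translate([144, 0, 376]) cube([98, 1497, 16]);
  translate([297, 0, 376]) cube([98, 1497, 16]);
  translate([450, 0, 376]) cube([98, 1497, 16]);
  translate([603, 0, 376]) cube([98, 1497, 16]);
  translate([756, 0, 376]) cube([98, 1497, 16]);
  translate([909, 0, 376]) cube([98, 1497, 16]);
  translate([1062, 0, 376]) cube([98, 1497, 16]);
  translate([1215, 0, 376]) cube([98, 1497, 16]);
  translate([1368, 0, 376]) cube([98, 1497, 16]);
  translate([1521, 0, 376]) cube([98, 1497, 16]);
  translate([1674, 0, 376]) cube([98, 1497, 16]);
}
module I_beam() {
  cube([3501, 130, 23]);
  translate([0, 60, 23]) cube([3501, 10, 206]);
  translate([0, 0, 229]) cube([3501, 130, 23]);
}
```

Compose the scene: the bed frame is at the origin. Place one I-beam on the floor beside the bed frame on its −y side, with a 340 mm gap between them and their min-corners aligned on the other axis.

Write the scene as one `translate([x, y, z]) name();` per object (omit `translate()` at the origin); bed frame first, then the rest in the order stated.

bed_frame();
translate([0, -470, 0]) I_beam();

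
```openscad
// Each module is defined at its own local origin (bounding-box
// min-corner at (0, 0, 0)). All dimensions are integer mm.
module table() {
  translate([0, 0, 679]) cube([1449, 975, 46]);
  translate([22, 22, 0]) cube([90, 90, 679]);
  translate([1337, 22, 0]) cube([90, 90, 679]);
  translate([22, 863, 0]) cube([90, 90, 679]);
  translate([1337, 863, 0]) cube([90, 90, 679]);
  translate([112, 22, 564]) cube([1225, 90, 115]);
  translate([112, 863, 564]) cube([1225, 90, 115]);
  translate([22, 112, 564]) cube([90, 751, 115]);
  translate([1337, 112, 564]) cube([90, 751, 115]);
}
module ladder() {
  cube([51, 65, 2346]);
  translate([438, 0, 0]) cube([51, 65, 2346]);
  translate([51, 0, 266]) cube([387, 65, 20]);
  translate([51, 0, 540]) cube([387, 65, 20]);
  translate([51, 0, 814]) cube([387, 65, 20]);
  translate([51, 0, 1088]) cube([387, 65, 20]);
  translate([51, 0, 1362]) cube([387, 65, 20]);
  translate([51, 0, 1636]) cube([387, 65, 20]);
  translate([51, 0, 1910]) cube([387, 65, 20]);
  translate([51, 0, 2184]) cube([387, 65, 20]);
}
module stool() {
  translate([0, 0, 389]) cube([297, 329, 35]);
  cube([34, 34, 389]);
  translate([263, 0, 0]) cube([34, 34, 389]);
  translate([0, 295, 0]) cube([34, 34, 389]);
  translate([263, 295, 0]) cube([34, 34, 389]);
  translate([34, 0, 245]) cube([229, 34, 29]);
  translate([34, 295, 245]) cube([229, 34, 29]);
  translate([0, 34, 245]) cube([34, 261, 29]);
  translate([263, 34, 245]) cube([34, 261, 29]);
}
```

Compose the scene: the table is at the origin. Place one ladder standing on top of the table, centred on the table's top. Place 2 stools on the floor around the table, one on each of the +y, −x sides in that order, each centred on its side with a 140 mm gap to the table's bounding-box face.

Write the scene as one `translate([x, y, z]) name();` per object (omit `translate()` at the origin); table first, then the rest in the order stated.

table();
translate([480, 455, 725]) ladder();
translate([576, 1115, 0]) stool();
translate([-437, 323, 0]) stool();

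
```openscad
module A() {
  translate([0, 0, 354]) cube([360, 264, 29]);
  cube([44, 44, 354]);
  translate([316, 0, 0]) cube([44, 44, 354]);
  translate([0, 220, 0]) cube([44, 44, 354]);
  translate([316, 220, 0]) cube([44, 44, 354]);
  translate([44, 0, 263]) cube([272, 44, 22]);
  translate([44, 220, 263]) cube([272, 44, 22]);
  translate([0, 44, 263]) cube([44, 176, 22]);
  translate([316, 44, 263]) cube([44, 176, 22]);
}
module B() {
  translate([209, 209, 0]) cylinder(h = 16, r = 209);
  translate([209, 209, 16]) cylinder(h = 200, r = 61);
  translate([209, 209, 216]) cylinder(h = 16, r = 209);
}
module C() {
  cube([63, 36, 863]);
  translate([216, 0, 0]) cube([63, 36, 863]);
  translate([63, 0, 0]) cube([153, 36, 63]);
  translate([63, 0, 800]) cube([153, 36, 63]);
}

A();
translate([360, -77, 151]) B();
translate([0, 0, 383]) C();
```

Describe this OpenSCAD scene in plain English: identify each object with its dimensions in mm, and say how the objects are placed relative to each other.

A is a four-legged stool. The seat is 360×264 mm, 29 mm thick, top at z = 383 mm. It stands on four square legs, each 44×44 mm in cross-section, from z = 0 to the seat underside, each flush with a corner of the seat. Four stretchers, 44 mm wide and 22 mm tall, connect adjacent legs with their undersides at z = 263 mm, each running between the inner faces of the legs it joins and aligned with the legs' outer faces on the other axis.

B is a spool: two coaxial disc flanges of radius 209 mm and thickness 16 mm, joined by a core cylinder of radius 61 mm and height 200 mm. The lower flange rests on z = 0 and the three cylinders share a vertical axis.

C is a rectangular picture frame lying in the x–z plane (depth along y). The opening is 153 mm wide (x) by 737 mm tall (z), surrounded by a border 63 mm wide on all four sides. The frame is 36 mm deep and is made of two full-height vertical stiles with two horizontal rails fitted between them.

The spool is beside the stool with their tops flush at z = 383. The picture frame is on top of the stool.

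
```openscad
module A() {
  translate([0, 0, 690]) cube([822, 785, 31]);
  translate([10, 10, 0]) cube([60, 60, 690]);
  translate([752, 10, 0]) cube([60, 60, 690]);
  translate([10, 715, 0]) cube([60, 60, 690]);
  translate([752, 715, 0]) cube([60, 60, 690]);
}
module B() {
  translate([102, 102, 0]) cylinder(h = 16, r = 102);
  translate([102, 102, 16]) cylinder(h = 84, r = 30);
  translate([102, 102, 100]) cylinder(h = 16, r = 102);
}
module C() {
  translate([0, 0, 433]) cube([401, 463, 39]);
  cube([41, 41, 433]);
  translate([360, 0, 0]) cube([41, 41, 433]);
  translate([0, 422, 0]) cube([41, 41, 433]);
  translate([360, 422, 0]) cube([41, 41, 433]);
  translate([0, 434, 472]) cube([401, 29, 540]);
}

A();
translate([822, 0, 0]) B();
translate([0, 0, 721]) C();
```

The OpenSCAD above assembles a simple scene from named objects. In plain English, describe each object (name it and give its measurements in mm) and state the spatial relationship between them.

A is a table: top 822 mm (x) × 785 mm (y), 31 mm thick, upper face at z = 721 mm, on four 60×60 mm square legs, each inset 10 mm from the nearest pair of top edges, running from z = 0 to the bottom of the top.

B is a spool: two coaxial disc flanges of radius 102 mm and thickness 16 mm, joined by a core cylinder of radius 30 mm and height 84 mm. The lower flange rests on z = 0 and the three cylinders share a vertical axis.

C is a chair: 401×463 mm seat, 39 mm thick, top at z = 472 mm, on four 41 mm square corner legs flush with the seat edges. A 29 mm thick backrest slab spans the full seat width, extending 540 mm above the seat top, its back face flush with the seat's +y edge.

The spool is against the table's +x side, with their −y faces flush. The chair is on top of the table.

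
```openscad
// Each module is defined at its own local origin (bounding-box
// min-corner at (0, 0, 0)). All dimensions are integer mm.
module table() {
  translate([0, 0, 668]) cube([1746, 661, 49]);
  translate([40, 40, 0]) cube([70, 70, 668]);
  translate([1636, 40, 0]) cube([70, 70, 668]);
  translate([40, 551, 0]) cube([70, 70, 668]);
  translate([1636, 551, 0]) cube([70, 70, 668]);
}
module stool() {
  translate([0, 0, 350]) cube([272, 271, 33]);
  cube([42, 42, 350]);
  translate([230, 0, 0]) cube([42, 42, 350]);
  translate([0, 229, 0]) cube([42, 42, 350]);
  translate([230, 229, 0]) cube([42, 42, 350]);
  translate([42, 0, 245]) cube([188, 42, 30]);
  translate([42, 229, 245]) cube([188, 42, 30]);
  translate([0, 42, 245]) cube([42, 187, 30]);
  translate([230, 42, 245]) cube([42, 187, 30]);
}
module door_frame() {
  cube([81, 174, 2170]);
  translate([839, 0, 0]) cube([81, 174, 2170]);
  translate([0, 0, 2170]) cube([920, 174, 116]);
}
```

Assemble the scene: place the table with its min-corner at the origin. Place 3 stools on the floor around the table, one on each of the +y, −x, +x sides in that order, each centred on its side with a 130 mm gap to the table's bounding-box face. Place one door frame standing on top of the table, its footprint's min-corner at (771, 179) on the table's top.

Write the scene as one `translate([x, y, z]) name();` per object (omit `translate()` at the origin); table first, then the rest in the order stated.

table();
translate([737, 791, 0]) stool();
translate([-402, 195, 0]) stool();
translate([1876, 195, 0]) stool();
translate([771, 179, 717]) door_frame();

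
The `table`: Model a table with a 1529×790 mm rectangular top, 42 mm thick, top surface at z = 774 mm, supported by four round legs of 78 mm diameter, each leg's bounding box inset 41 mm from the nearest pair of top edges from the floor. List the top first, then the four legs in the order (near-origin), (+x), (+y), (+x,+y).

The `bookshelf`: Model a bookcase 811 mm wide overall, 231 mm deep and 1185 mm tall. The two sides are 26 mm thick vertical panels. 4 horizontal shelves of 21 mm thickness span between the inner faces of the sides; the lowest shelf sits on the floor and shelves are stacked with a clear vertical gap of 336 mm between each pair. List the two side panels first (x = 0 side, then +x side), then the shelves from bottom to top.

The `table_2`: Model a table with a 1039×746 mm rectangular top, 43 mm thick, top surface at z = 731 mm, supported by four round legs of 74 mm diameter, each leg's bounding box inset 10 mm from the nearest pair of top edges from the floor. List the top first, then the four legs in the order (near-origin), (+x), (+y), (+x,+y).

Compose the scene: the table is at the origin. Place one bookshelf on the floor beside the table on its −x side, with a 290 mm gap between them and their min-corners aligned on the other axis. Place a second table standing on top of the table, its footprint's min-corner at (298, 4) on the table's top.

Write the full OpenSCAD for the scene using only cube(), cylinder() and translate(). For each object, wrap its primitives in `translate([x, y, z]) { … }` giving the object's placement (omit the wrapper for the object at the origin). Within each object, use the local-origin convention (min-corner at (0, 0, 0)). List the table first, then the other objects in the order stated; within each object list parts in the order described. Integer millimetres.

translate([0, 0, 732]) cube([1529, 790, 42]);
translate([80, 80, 0]) cylinder(h = 732, r = 39);
translate([1449, 80, 0]) cylinder(h = 732, r = 39);
translate([80, 710, 0]) cylinder(h = 732, r = 39);
translate([1449, 710, 0]) cylinder(h = 732, r = 39);
translate([-1101, 0, 0]) {
  cube([26, 231, 1185]);
  translate([785, 0, 0]) cube([26, 231, 1185]);
  translate([26, 0, 0]) cube([759, 231, 21]);
  translate([26, 0, 357]) cube([759, 231, 21]);
  translate([26, 0, 714]) cube([759, 231, 21]);
  translate([26, 0, 1071]) cube([759, 231, 21]);
}
translate([298, 4, 774]) {
  translate([0, 0, 688]) cube([1039, 746, 43]);
  translate([47, 47, 0]) cylinder(h = 688, r = 37);
  translate([992, 47, 0]) cylinder(h = 688, r = 37);
  translate([47, 699, 0]) cylinder(h = 688, r = 37);
  translate([992, 699, 0]) cylinder(h = 688, r = 37);
}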